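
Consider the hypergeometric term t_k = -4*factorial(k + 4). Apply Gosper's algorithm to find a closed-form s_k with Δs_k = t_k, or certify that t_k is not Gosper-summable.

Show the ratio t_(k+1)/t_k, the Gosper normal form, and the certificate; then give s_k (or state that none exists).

Ratio r(k) = k + 5.
Gosper form: A/B · C(k+1)/C(k) with A=k + 5, B=1, C=1.
Key eq: (k + 5)·f(k+1) = (1)·f(k) + (1).
Degrees (1,0,0) ⇒ d ≤ -1.
deg f ≤ -1 is impossible — no certificate.

none (Gosper's algorithm certifies no s_k)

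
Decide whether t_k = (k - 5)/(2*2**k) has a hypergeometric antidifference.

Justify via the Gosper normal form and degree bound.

t_(k+1)/t_k = (k - 4)/(2*(k - 5)).
So A=1/2 and B=1, with C=k - 5.
Solve (1/2)·f(k+1) − (1)·f(k) = k - 5.
d = 1 from the (0,0,1) case.
Solving with deg f ≤ 1: f(k) = -2*(k - 4).
So s_k = (B(k−1)f/C)·t_k = (-2*(k - 4)/(k - 5))·t_k = (4 - k)/2**k.
Δs = (k - 5)/(2*2**k), as required.

Yes. s_k = (4 - k)/2**k.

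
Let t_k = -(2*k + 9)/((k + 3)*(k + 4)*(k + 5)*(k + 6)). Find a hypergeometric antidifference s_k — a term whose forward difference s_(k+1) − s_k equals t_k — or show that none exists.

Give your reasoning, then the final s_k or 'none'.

s_k = k*(-k - 8)/(15*(k**2 + 8*k + 15))

Step 1: r(k) = (k + 3)*(2*k + 11)/((k + 7)*(2*k + 9)).
Gosper form: A/B · C(k+1)/C(k) with A=k + 3, B=k + 7, C=k + 9/2.
Need (k + 3)·f(k+1) − (k + 6)·f(k) = k + 9/2.
Bound: deg f ≤ 3.
A polynomial solution: f(k) = k*(k + 4)*(k + 8)/30.
Then R = B(k−1)f/C = k*(k + 4)*(k + 6)*(k + 8)/(15*(2*k + 9)), so s_k = R(k)·t_k = k*(-k - 8)/(15*(k**2 + 8*k + 15)).
Check: Δs_k = (-2*k - 9)/(k**4 + 18*k**3 + 119*k**2 + 342*k + 360). ✓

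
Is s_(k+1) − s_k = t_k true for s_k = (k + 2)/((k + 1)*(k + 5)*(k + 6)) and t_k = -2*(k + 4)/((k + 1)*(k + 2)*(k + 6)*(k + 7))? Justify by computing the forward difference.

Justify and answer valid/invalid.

Invalid: residual 9*(k + 3)/(k**5 + 21*k**4 + 163*k**3 + 567*k**2 + 844*k + 420) ≠ 0.

s_(k+1) = (k + 3)/((k + 2)*(k + 6)*(k + 7))
s_(k+1) − s_k = ((k + 1)*(k + 3)*(k + 5) - (k + 2)**2*(k + 7))/((k + 1)*(k + 2)*(k + 5)*(k + 6)*(k + 7))
(s_(k+1) − s_k) − t_k = 9*(k + 3)/(k**5 + 21*k**4 + 163*k**3 + 567*k**2 + 844*k + 420)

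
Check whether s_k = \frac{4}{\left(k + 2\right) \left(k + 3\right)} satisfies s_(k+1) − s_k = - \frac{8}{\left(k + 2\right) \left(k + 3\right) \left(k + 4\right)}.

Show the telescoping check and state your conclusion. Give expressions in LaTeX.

s_(k+1) = 4/((k + 3)*(k + 4))
s_(k+1) − s_k = -8/(k**3 + 9*k**2 + 26*k + 24)
(s_(k+1) − s_k) − t_k = 0

Valid — Δs_k = t_k.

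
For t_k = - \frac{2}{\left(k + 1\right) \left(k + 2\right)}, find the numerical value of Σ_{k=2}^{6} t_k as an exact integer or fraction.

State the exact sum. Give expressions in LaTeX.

Σ = -5/12

Compute t_(k+1)/t_k: get (k + 1)/(k + 3).
A = k + 1, B = k + 3, C = 1.
Need (k + 1)·f(k+1) − (k + 2)·f(k) = 1.
deg f ≤ 1 (via 1,1,0).
A polynomial solution: f(k) = k.
R(k) = B(k−1)·f(k)/C(k) = k*(k + 2); s_k = R·t_k = -2*k/(k + 1).
Verify: -2/(k**2 + 3*k + 2) matches t_k.
Σ_(k=2)^(6) t_k = s_(7) − s_(2) = -7/4 − (-4/3) = -5/12.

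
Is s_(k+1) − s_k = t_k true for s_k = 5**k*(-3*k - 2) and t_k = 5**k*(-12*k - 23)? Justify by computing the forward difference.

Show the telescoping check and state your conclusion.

s_(k+1) = 5**(k + 1)*(-3*k - 5)
s_(k+1) − s_k = 5**k*(-12*k - 23)
(s_(k+1) − s_k) − t_k = 0

valid (s_(k+1) − s_k reduces to t_k)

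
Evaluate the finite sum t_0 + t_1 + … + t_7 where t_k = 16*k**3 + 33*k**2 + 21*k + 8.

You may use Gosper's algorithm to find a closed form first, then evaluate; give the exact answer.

Σ = 17816

Step 1: r(k) = (16*k**3 + 81*k**2 + 135*k + 78)/(16*k**3 + 33*k**2 + 21*k + 8).
Take A(k)=1, B(k)=1, C(k)=k**3 + 33*k**2/16 + 21*k/16 + 1/2.
Need (1)·f(k+1) − (1)·f(k) = k**3 + 33*k**2/16 + 21*k/16 + 1/2.
deg f ≤ 4 (via 0,0,3).
Solve for f: f(k) = k*(4*k**3 + 3*k**2 - 2*k + 3)/16 (degree 4 ≤ 4).
Then R = B(k−1)f/C = k*(4*k**3 + 3*k**2 - 2*k + 3)/(16*k**3 + 33*k**2 + 21*k + 8), so s_k = R(k)·t_k = k*(4*k**3 + 3*k**2 - 2*k + 3).
Check: Δs_k = 16*k**3 + 33*k**2 + 21*k + 8. ✓
Sum = s_(8) − s_(0); s_(8) = 17816, s_(0) = 0 ⇒ 17816.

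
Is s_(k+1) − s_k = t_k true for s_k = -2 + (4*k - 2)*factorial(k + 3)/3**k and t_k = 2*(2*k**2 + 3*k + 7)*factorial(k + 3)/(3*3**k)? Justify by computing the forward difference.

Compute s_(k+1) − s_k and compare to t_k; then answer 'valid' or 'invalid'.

s_(k+1) = 3**(-k - 1)*(4*k + 2)*factorial(k + 4) - 2
s_(k+1) − s_k = 2*(2*k**2 + 3*k + 7)*factorial(k + 3)/(3*3**k)
(s_(k+1) − s_k) − t_k = 0

valid (s_(k+1) − s_k reduces to t_k)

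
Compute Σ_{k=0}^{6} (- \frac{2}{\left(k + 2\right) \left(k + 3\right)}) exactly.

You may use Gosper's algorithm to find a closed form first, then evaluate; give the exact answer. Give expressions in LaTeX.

Σ = -7/9

Ratio r(k) = (k + 2)/(k + 4).
Gosper form: A/B · C(k+1)/C(k) with A=k + 2, B=k + 4, C=1.
Solve (k + 2)·f(k+1) − (k + 3)·f(k) = 1.
From deg A=1, deg B=1, deg C=0: d=1.
Solving with deg f ≤ 1: f(k) = k/2.
R(k) = B(k−1)·f(k)/C(k) = k*(k + 3)/2; s_k = R·t_k = -k/(k + 2).
Δs = -2/(k**2 + 5*k + 6), as required.
Evaluate s at k=7 and k=0: -7/9 and 0; difference -7/9.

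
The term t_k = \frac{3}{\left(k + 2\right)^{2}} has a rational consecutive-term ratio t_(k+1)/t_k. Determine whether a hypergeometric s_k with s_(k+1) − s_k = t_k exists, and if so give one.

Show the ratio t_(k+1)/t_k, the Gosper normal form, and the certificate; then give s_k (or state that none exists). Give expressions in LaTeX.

Compute t_(k+1)/t_k: get (k + 2)**2/(k + 3)**2.
Factor: A=k**2 + 4*k + 4; B=k**2 + 6*k + 9; C=1.
Need (k**2 + 4*k + 4)·f(k+1) − (k**2 + 4*k + 4)·f(k) = 1.
Degrees (2,2,0) ⇒ d ≤ 0.
Put f(k) = c0: A·f(k+1) − B(k−1)·f(k) − C = -1; need -1 = 0 — inconsistent ⇒ no f, not summable.

not Gosper-summable; s_k does not exist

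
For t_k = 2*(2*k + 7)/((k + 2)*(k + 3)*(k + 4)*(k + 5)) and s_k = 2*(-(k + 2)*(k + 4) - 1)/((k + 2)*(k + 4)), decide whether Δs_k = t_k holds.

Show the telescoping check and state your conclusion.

s_(k+1) = 2*(-(k + 3)*(k + 5) - 1)/((k + 3)*(k + 5))
s_(k+1) − s_k = 2*(2*k + 7)/(k**4 + 14*k**3 + 71*k**2 + 154*k + 120)
(s_(k+1) − s_k) − t_k = 0

Valid: the claim telescopes to t_k.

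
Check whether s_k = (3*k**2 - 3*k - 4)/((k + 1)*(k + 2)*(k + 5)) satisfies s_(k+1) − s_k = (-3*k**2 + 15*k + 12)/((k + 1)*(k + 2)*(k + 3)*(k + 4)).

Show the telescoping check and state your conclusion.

s_(k+1) = (-3*k + 3*(k + 1)**2 - 7)/((k + 2)*(k + 3)*(k + 6))
s_(k+1) − s_k = (-3*k**3 + 6*k**2 + 81*k + 52)/(k**5 + 17*k**4 + 107*k**3 + 307*k**2 + 396*k + 180)
(s_(k+1) − s_k) − t_k = 2*(6*k**3 + 9*k**2 - 103*k - 76)/(k**6 + 21*k**5 + 175*k**4 + 735*k**3 + 1624*k**2 + 1764*k + 720)

Invalid: residual 2*(6*k**3 + 9*k**2 - 103*k - 76)/(k**6 + 21*k**5 + 175*k**4 + 735*k**3 + 1624*k**2 + 1764*k + 720) ≠ 0.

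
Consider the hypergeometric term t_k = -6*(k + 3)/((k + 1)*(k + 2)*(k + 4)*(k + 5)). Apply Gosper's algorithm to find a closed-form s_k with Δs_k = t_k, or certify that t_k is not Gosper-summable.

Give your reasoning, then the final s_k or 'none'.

s_k = 3*k*(-k - 5)/(4*(k**2 + 5*k + 4))

t_(k+1)/t_k = (k + 1)*(k + 4)**2/((k + 3)**2*(k + 6)).
Gosper form: A/B · C(k+1)/C(k) with A=k + 1, B=k + 6, C=k**2 + 6*k + 9.
Set up (k + 1)·f(k+1) − (k + 5)·f(k) − (k**2 + 6*k + 9) = 0.
Bound: deg f ≤ 4.
Solving with deg f ≤ 4: f(k) = k*(k + 2)*(k + 3)*(k + 5)/8.
R(k) = B(k−1)·f(k)/C(k) = k*(k + 2)*(k + 5)**2/(8*(k + 3)); s_k = R·t_k = 3*k*(-k - 5)/(4*(k**2 + 5*k + 4)).
Δs = 6*(-k - 3)/(k**4 + 12*k**3 + 49*k**2 + 78*k + 40), as required.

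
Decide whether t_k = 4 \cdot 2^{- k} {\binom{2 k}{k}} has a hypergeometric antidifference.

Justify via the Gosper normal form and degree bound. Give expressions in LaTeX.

No — negative degree bound, so no certificate f.

Ratio r(k) = (2*k + 1)/(k + 1).
Gosper form: A/B · C(k+1)/C(k) with A=2*k + 1, B=k + 1, C=1.
Key eq: (2*k + 1)·f(k+1) = (k)·f(k) + (1).
From deg A=1, deg B=1, deg C=0: d=-1.
deg f ≤ -1 is impossible — no certificate.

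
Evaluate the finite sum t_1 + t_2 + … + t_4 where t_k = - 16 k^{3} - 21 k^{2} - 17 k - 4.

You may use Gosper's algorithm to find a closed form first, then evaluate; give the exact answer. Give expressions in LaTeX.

r(k) = (16*k**3 + 69*k**2 + 107*k + 58)/(16*k**3 + 21*k**2 + 17*k + 4) after simplifying.
Factor: A=1; B=1; C=k**3 + 21*k**2/16 + 17*k/16 + 1/4.
Key eq: (1)·f(k+1) = (1)·f(k) + (k**3 + 21*k**2/16 + 17*k/16 + 1/4).
deg f ≤ 4 (via 0,0,3).
Coefficient equations give f(k) = k*(4*k**3 - k**2 + 2*k - 1)/16.
Certificate R = B(k−1)f/C = k*(4*k**3 - k**2 + 2*k - 1)/(16*k**3 + 21*k**2 + 17*k + 4) gives s_k = k*(-4*k**3 + k**2 - 2*k + 1).
Check: Δs_k = -16*k**3 - 21*k**2 - 17*k - 4. ✓
Telescoping: Σ = s_(5) − s_(1) = -2420 − (-4) = -2416.

Σ = -2416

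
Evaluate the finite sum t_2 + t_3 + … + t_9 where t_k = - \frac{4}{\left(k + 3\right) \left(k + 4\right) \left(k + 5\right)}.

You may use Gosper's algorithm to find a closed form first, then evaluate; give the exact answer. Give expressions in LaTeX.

Ratio r(k) = (k + 3)/(k + 6).
A = k + 3, B = k + 6, C = 1.
Need (k + 3)·f(k+1) − (k + 5)·f(k) = 1.
From deg A=1, deg B=1, deg C=0: d=2.
Solve for f: f(k) = k*(k + 7)/24 (degree 2 ≤ 2).
So s_k = (B(k−1)f/C)·t_k = (k*(k + 5)*(k + 7)/24)·t_k = k*(-k - 7)/(6*(k + 3)*(k + 4)).
s_(k+1) − s_k = -4/(k**3 + 12*k**2 + 47*k + 60) = t_k.
Σ_(k=2)^(9) t_k = s_(10) − s_(2) = -85/546 − (-1/10) = -76/1365.

Σ = -76/1365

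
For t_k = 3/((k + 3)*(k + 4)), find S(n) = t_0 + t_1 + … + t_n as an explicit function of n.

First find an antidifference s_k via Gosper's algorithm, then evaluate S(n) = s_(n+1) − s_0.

S(n) = (n + 1)/(n + 4)

r(k) = (k + 3)/(k + 5) after simplifying.
A = k + 3, B = k + 5, C = 1.
Key eq: (k + 3)·f(k+1) = (k + 4)·f(k) + (1).
d = 1 from the (1,1,0) case.
Solving with deg f ≤ 1: f(k) = k/3.
R(k) = B(k−1)·f(k)/C(k) = k*(k + 4)/3; s_k = R·t_k = k/(k + 3).
Check: Δs_k = 3/(k**2 + 7*k + 12). ✓
Σ_(k=0)^n t_k = s_(n+1) − s_(0) = ((n + 1)/(n + 4)) − (0), i.e. (n + 1)/(n + 4).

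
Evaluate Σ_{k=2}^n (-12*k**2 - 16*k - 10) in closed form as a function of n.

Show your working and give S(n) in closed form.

t_(k+1)/t_k = (6*k**2 + 20*k + 19)/(6*k**2 + 8*k + 5).
So A=1 and B=1, with C=k**2 + 4*k/3 + 5/6.
f must satisfy (1)·f(k+1) − (1)·f(k) = k**2 + 4*k/3 + 5/6.
Bound: deg f ≤ 3.
Match coefficients ⇒ f(k) = k*(2*k**2 + k + 2)/6.
Certificate R = B(k−1)f/C = k*(2*k**2 + k + 2)/(6*k**2 + 8*k + 5) gives s_k = 2*k*(-2*k**2 - k - 2).
Δs = -12*k**2 - 16*k - 10, as required.
s_(n+1) = -4*n**3 - 14*n**2 - 20*n - 10 and s_(2) = -48, so S(n) = -4*n**3 - 14*n**2 - 20*n + 38.

S(n) = -4*n**3 - 14*n**2 - 20*n + 38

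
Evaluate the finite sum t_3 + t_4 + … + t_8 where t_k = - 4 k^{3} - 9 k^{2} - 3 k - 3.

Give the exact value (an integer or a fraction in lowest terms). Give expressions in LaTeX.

Σ = -7056

The ratio is (4*k**3 + 21*k**2 + 33*k + 19)/(4*k**3 + 9*k**2 + 3*k + 3).
Factor: A=1; B=1; C=k**3 + 9*k**2/4 + 3*k/4 + 3/4.
Need (1)·f(k+1) − (1)·f(k) = k**3 + 9*k**2/4 + 3*k/4 + 3/4.
From deg A=0, deg B=0, deg C=3: d=4.
Solving with deg f ≤ 4: f(k) = k*(k**3 + k**2 - 2*k + 3)/4.
Then R = B(k−1)f/C = k*(k**3 + k**2 - 2*k + 3)/(4*k**3 + 9*k**2 + 3*k + 3), so s_k = R(k)·t_k = k*(-k**3 - k**2 + 2*k - 3).
Check: Δs_k = -4*k**3 - 9*k**2 - 3*k - 3. ✓
Evaluate s at k=9 and k=3: -7155 and -99; difference -7056.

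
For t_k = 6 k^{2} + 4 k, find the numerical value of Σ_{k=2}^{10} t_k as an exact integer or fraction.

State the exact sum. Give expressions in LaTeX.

Step 1: r(k) = (3*k**2 + 8*k + 5)/(k*(3*k + 2)).
So A=1 and B=1, with C=k**2 + 2*k/3.
Solve (1)·f(k+1) − (1)·f(k) = k**2 + 2*k/3.
Degrees (0,0,2) ⇒ d ≤ 3.
Coefficient equations give f(k) = k*(k - 1)*(2*k + 1)/6.
Then R = B(k−1)f/C = (k - 1)*(2*k + 1)/(2*(3*k + 2)), so s_k = R(k)·t_k = k*(2*k**2 - k - 1).
Δs = 2*k*(3*k + 2), as required.
Σ_(k=2)^(10) t_k = s_(11) − s_(2) = 2530 − (10) = 2520.

Σ = 2520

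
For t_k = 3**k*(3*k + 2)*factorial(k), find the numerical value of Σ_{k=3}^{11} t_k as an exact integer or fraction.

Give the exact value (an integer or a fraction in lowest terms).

Σ = 254561089305438

Compute t_(k+1)/t_k: get 3*(k + 1)*(3*k + 5)/(3*k + 2).
Gosper form: A/B · C(k+1)/C(k) with A=3*k + 3, B=1, C=k + 2/3.
f must satisfy (3*k + 3)·f(k+1) − (1)·f(k) = k + 2/3.
From deg A=1, deg B=0, deg C=1: d=0.
Match coefficients ⇒ f(k) = 1/3.
Then R = B(k−1)f/C = 1/(3*k + 2), so s_k = R(k)·t_k = 3**k*factorial(k).
Verify: 3**k*(3*k + 2)*factorial(k) matches t_k.
Σ_(k=3)^(11) t_k = s_(12) − s_(3) = 254561089305600 − (162) = 254561089305438.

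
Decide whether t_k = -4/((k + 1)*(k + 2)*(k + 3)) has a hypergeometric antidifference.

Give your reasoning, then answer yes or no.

Compute t_(k+1)/t_k: get (k + 1)/(k + 4).
So A=k + 1 and B=k + 4, with C=1.
f must satisfy (k + 1)·f(k+1) − (k + 3)·f(k) = 1.
deg f ≤ 2 (via 1,1,0).
A polynomial solution: f(k) = k*(k + 3)/4.
R(k) = B(k−1)·f(k)/C(k) = k*(k + 3)**2/4; s_k = R·t_k = k*(-k - 3)/((k + 1)*(k + 2)).
Δs = -4/(k**3 + 6*k**2 + 11*k + 6), as required.

Yes. s_k = k*(-k - 3)/((k + 1)*(k + 2)).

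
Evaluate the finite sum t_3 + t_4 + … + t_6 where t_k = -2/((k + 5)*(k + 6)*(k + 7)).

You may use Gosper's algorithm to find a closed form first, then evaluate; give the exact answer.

Σ = -7/936

The ratio is (k + 5)/(k + 8).
Factor: A=k + 5; B=k + 8; C=1.
Need (k + 5)·f(k+1) − (k + 7)·f(k) = 1.
From deg A=1, deg B=1, deg C=0: d=2.
Solve for f: f(k) = k*(k + 11)/60 (degree 2 ≤ 2).
So s_k = (B(k−1)f/C)·t_k = (k*(k + 7)*(k + 11)/60)·t_k = k*(-k - 11)/(30*(k + 5)*(k + 6)).
s_(k+1) − s_k = -2/(k**3 + 18*k**2 + 107*k + 210) = t_k.
Σ_(k=3)^(6) t_k = s_(7) − s_(3) = -7/260 − (-7/360) = -7/936.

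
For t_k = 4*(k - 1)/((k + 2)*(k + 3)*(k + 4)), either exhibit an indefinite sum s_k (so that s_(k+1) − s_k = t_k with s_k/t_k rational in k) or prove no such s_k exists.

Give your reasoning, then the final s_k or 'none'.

Ratio r(k) = k*(k + 2)/((k - 1)*(k + 5)).
Factor: A=k + 2; B=k + 5; C=k - 1.
Key eq: (k + 2)·f(k+1) = (k + 4)·f(k) + (k - 1).
Degrees (1,1,1) ⇒ d ≤ 2.
Coefficient equations give f(k) = k*(k - 7)/12.
Get s_k = R·t_k = k*(k - 7)/(3*(k + 2)*(k + 3)) with R(k) = B(k−1)f(k)/C(k) = k*(k - 7)*(k + 4)/(12*(k - 1)).
Δs = 4*(k - 1)/(k**3 + 9*k**2 + 26*k + 24), as required.

s_k = k*(k - 7)/(3*(k + 2)*(k + 3))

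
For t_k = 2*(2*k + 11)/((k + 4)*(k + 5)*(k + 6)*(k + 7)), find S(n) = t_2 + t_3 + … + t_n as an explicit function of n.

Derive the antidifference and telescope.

Step 1: r(k) = (k + 4)*(2*k + 13)/((k + 8)*(2*k + 11)).
Take A(k)=k + 4, B(k)=k + 8, C(k)=k + 11/2.
Need (k + 4)·f(k+1) − (k + 7)·f(k) = k + 11/2.
deg f ≤ 3 (via 1,1,1).
Solving with deg f ≤ 3: f(k) = k*(k + 5)*(k + 10)/48.
Get s_k = R·t_k = k*(k + 10)/(12*(k**2 + 10*k + 24)) with R(k) = B(k−1)f(k)/C(k) = k*(k + 5)*(k + 7)*(k + 10)/(24*(2*k + 11)).
Δs = 2*(2*k + 11)/(k**4 + 22*k**3 + 179*k**2 + 638*k + 840), as required.
s_(n+1) = (n**2 + 12*n + 11)/(12*(n**2 + 12*n + 35)) and s_(2) = 1/24, so S(n) = (n**2 + 12*n - 13)/(24*(n**2 + 12*n + 35)).

S(n) = (n**2 + 12*n - 13)/(24*(n**2 + 12*n + 35))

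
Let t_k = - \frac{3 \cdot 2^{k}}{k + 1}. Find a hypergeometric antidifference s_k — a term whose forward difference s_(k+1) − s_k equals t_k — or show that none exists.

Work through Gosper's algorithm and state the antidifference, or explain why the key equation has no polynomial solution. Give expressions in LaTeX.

no hypergeometric antidifference exists

The ratio is 2*(k + 1)/(k + 2).
So A=2*k + 2 and B=k + 2, with C=1.
Key eq: (2*k + 2)·f(k+1) = (k + 1)·f(k) + (1).
Degrees (1,1,0) ⇒ d ≤ -1.
Negative degree bound (-1): no f exists, t_k not Gosper-summable.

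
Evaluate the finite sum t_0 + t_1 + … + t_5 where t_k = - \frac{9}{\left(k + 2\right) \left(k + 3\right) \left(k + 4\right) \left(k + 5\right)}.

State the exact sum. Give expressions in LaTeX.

Σ = -29/240

Step 1: r(k) = (k + 2)/(k + 6).
So A=k + 2 and B=k + 6, with C=1.
f must satisfy (k + 2)·f(k+1) − (k + 5)·f(k) = 1.
deg f ≤ 3 (via 1,1,0).
Solve for f: f(k) = k*(k**2 + 9*k + 26)/72 (degree 3 ≤ 3).
Get s_k = R·t_k = k*(-k**2 - 9*k - 26)/(8*(k + 2)*(k + 3)*(k + 4)) with R(k) = B(k−1)f(k)/C(k) = k*(k + 5)*(k**2 + 9*k + 26)/72.
Verify: -9/(k**4 + 14*k**3 + 71*k**2 + 154*k + 120) matches t_k.
Σ_(k=0)^(5) t_k = s_(6) − s_(0) = -29/240 − (0) = -29/240.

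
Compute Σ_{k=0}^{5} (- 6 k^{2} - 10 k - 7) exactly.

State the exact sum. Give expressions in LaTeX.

r(k) = (6*k**2 + 22*k + 23)/(6*k**2 + 10*k + 7) after simplifying.
So A=1 and B=1, with C=k**2 + 5*k/3 + 7/6.
Need (1)·f(k+1) − (1)·f(k) = k**2 + 5*k/3 + 7/6.
Degrees (0,0,2) ⇒ d ≤ 3.
Match coefficients ⇒ f(k) = k*(2*k**2 + 2*k + 3)/6.
R(k) = B(k−1)·f(k)/C(k) = k*(2*k**2 + 2*k + 3)/(6*k**2 + 10*k + 7); s_k = R·t_k = k*(-2*k**2 - 2*k - 3).
s_(k+1) − s_k = -6*k**2 - 10*k - 7 = t_k.
Telescoping: Σ = s_(6) − s_(0) = -522 − (0) = -522.

Σ = -522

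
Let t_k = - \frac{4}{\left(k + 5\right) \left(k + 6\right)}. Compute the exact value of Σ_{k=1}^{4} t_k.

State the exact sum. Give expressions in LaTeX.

The ratio is (k + 5)/(k + 7).
So A=k + 5 and B=k + 7, with C=1.
Set up (k + 5)·f(k+1) − (k + 6)·f(k) − (1) = 0.
Degrees (1,1,0) ⇒ d ≤ 1.
A polynomial solution: f(k) = k/5.
Get s_k = R·t_k = -4*k/(5*k + 25) with R(k) = B(k−1)f(k)/C(k) = k*(k + 6)/5.
s_(k+1) − s_k = -4/(k**2 + 11*k + 30) = t_k.
Evaluate s at k=5 and k=1: -2/5 and -2/15; difference -4/15.

Σ = -4/15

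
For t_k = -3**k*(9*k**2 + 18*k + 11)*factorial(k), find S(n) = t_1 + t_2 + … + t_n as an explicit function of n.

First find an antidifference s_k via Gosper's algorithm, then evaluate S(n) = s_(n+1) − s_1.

S(n) = -9*3**n*n**2*factorial(n) - 21*3**n*n*factorial(n) - 12*3**n*factorial(n) + 12

Step 1: r(k) = 3*(9*k**3 + 45*k**2 + 74*k + 38)/(9*k**2 + 18*k + 11).
Take A(k)=3*k + 3, B(k)=1, C(k)=k**2 + 2*k + 11/9.
Need (3*k + 3)·f(k+1) − (1)·f(k) = k**2 + 2*k + 11/9.
deg f ≤ 1 (via 1,0,2).
Solving with deg f ≤ 1: f(k) = (3*k + 1)/9.
Certificate R = B(k−1)f/C = (3*k + 1)/(9*k**2 + 18*k + 11) gives s_k = -3**k*(3*k + 1)*factorial(k).
Δs = -3**k*(9*k**2 + 18*k + 11)*factorial(k), as required.
s_(n+1) = -3**(n + 1)*(3*n + 4)*factorial(n + 1) and s_(1) = -12, so S(n) = -9*3**n*n**2*factorial(n) - 21*3**n*n*factorial(n) - 12*3**n*factorial(n) + 12.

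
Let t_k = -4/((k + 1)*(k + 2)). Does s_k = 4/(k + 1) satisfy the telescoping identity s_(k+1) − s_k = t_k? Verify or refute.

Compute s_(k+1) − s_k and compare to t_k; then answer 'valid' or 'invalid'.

s_(k+1) = 4/(k + 2)
s_(k+1) − s_k = -4/((k + 1)*(k + 2))
(s_(k+1) − s_k) − t_k = 0

valid (s_(k+1) − s_k reduces to t_k)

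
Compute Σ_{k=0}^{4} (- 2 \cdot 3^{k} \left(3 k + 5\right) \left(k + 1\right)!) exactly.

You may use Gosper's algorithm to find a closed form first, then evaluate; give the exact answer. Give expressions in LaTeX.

Compute t_(k+1)/t_k: get 3*(k + 2)*(3*k + 8)/(3*k + 5).
Gosper form: A/B · C(k+1)/C(k) with A=3*k + 6, B=1, C=k + 5/3.
Key eq: (3*k + 6)·f(k+1) = (1)·f(k) + (k + 5/3).
d = 0 from the (1,0,1) case.
Solving with deg f ≤ 0: f(k) = 1/3.
So s_k = (B(k−1)f/C)·t_k = (1/(3*k + 5))·t_k = -2*3**k*factorial(k + 1).
Δs = -2*3**k*(3*k + 5)*factorial(k + 1), as required.
Sum = s_(5) − s_(0); s_(5) = -349920, s_(0) = -2 ⇒ -349918.

Σ = -349918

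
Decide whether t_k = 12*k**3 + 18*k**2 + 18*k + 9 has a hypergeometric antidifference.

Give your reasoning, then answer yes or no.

Yes. s_k = 3*k*(k**3 + k + 1).

Compute t_(k+1)/t_k: get (4*k**3 + 18*k**2 + 30*k + 19)/(4*k**3 + 6*k**2 + 6*k + 3).
Normal form (A,B,C) = (1, 1, k**3 + 3*k**2/2 + 3*k/2 + 3/4).
Set up (1)·f(k+1) − (1)·f(k) − (k**3 + 3*k**2/2 + 3*k/2 + 3/4) = 0.
d = 4 from the (0,0,3) case.
Solving with deg f ≤ 4: f(k) = k*(k**3 + k + 1)/4.
R(k) = B(k−1)·f(k)/C(k) = k*(k**3 + k + 1)/(4*k**3 + 6*k**2 + 6*k + 3); s_k = R·t_k = 3*k*(k**3 + k + 1).
Verify: 12*k**3 + 18*k**2 + 18*k + 9 matches t_k.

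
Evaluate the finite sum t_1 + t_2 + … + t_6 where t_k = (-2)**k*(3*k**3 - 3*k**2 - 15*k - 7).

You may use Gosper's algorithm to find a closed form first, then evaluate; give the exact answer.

Σ = 22536

t_(k+1)/t_k = 2*(-3*k**3 - 6*k**2 + 12*k + 22)/(3*k**3 - 3*k**2 - 15*k - 7).
A = -2, B = 1, C = k**3 - k**2 - 5*k - 7/3.
f must satisfy (-2)·f(k+1) − (1)·f(k) = k**3 - k**2 - 5*k - 7/3.
Degrees (0,0,3) ⇒ d ≤ 3.
Match coefficients ⇒ f(k) = -(k + 1)*(k**2 - 4*k + 1)/3.
Certificate R = B(k−1)f/C = -(k + 1)*(k**2 - 4*k + 1)/(3*k**3 - 3*k**2 - 15*k - 7) gives s_k = (-2)**k*(-k**3 + 3*k**2 + 3*k - 1).
Check: Δs_k = (-2)**k*(3*k**3 - 3*k**2 - 15*k - 7). ✓
Σ_(k=1)^(6) t_k = s_(7) − s_(1) = 22528 − (-8) = 22536.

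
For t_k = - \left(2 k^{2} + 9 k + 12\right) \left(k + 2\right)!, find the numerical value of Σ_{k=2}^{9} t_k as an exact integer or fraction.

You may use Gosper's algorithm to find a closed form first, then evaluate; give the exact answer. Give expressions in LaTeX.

Σ = -11017036632

r(k) = (k + 3)*(9*k + 2*(k + 1)**2 + 21)/(2*k**2 + 9*k + 12) after simplifying.
A = k + 3, B = 1, C = k**2 + 9*k/2 + 6.
Need (k + 3)·f(k+1) − (1)·f(k) = k**2 + 9*k/2 + 6.
d = 1 from the (1,0,2) case.
Solve for f: f(k) = (2*k + 3)/2 (degree 1 ≤ 1).
R(k) = B(k−1)·f(k)/C(k) = (2*k + 3)/(2*k**2 + 9*k + 12); s_k = R·t_k = -(2*k + 3)*factorial(k + 2).
Check: Δs_k = -(2*k**2 + 9*k + 12)*factorial(k + 2). ✓
Sum = s_(10) − s_(2); s_(10) = -11017036800, s_(2) = -168 ⇒ -11017036632.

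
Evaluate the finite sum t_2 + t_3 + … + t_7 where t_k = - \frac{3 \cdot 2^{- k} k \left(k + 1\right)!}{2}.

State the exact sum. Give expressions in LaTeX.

Σ = -4248

Compute t_(k+1)/t_k: get (k + 1)*(k + 2)/(2*k).
Gosper form: A/B · C(k+1)/C(k) with A=k/2 + 1, B=1, C=k.
f must satisfy (k/2 + 1)·f(k+1) − (1)·f(k) = k.
Bound: deg f ≤ 0.
Coefficient equations give f(k) = 2.
Then R = B(k−1)f/C = 2/k, so s_k = R(k)·t_k = -3*factorial(k + 1)/2**k.
Verify: -3*k*factorial(k + 1)/(2*2**k) matches t_k.
Telescoping: Σ = s_(8) − s_(2) = -8505/2 − (-9/2) = -4248.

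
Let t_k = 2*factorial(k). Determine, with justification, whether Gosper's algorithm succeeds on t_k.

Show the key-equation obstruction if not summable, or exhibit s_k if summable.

t_(k+1)/t_k = k + 1.
Factor: A=k + 1; B=1; C=1.
Set up (k + 1)·f(k+1) − (1)·f(k) − (1) = 0.
Degrees (1,0,0) ⇒ d ≤ -1.
deg f ≤ -1 is impossible — no certificate.

No — key equation has no polynomial f.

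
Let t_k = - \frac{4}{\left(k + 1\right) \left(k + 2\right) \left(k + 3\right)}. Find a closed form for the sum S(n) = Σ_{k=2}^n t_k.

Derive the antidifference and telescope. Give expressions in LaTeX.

S(n) = \frac{- n^{2} - 5 n + 6}{6 \left(n^{2} + 5 n + 6\right)}

t_(k+1)/t_k = (k + 1)/(k + 4).
Take A(k)=k + 1, B(k)=k + 4, C(k)=1.
f must satisfy (k + 1)·f(k+1) − (k + 3)·f(k) = 1.
d = 2 from the (1,1,0) case.
Solving with deg f ≤ 2: f(k) = k*(k + 3)/4.
So s_k = (B(k−1)f/C)·t_k = (k*(k + 3)**2/4)·t_k = k*(-k - 3)/((k + 1)*(k + 2)).
s_(k+1) − s_k = -4/(k**3 + 6*k**2 + 11*k + 6) = t_k.
s_(n+1) = (-n**2 - 5*n - 4)/(n**2 + 5*n + 6) and s_(2) = -5/6, so S(n) = (-n**2 - 5*n + 6)/(6*(n**2 + 5*n + 6)).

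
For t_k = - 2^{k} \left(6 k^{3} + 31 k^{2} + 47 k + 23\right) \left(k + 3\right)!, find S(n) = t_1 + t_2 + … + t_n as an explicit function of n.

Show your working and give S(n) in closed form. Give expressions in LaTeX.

t_(k+1)/t_k = 2*(6*k**4 + 73*k**3 + 323*k**2 + 615*k + 428)/(6*k**3 + 31*k**2 + 47*k + 23).
So A=2*k + 8 and B=1, with C=k**3 + 31*k**2/6 + 47*k/6 + 23/6.
f must satisfy (2*k + 8)·f(k+1) − (1)·f(k) = k**3 + 31*k**2/6 + 47*k/6 + 23/6.
Bound: deg f ≤ 2.
Match coefficients ⇒ f(k) = (3*k**2 - k + 1)/6.
Then R = B(k−1)f/C = (3*k**2 - k + 1)/(6*k**3 + 31*k**2 + 47*k + 23), so s_k = R(k)·t_k = -2**k*(3*k**2 - k + 1)*factorial(k + 3).
Verify: -2**k*(6*k**3 + 31*k**2 + 47*k + 23)*factorial(k + 3) matches t_k.
s_(n+1) = -2**(n + 1)*(3*n**2 + 5*n + 3)*factorial(n + 4) and s_(1) = -144, so S(n) = -6*2**n*n**2*factorial(n + 4) - 10*2**n*n*factorial(n + 4) - 6*2**n*factorial(n + 4) + 144.

S(n) = - 6 \cdot 2^{n} n^{2} \left(n + 4\right)! - 10 \cdot 2^{n} n \left(n + 4\right)! - 6 \cdot 2^{n} \left(n + 4\right)! + 144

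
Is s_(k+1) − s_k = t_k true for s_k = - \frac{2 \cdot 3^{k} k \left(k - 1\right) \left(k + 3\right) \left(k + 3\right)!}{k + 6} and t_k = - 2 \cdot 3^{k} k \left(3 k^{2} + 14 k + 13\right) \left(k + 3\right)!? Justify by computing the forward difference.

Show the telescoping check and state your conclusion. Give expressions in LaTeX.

s_(k+1) = -6*3**k*k*(k + 1)*(k + 4)*factorial(k + 4)/(k + 7)
s_(k+1) − s_k = -2*3**k*k*(3*k**4 + 44*k**3 + 225*k**2 + 469*k + 309)*factorial(k + 3)/((k + 6)*(k + 7))
(s_(k+1) − s_k) − t_k = 6*3**k*k*(3*k**3 + 32*k**2 + 96*k + 79)*factorial(k + 3)/((k + 6)*(k + 7))

Invalid: residual \frac{6 \cdot 3^{k} k \left(3 k^{3} + 32 k^{2} + 96 k + 79\right) \left(k + 3\right)!}{\left(k + 6\right) \left(k + 7\right)} ≠ 0.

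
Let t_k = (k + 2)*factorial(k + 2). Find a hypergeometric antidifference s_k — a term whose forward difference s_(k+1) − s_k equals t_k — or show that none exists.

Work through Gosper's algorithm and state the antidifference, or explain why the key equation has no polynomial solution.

t_(k+1)/t_k = (k + 3)**2/(k + 2).
Normal form (A,B,C) = (k + 3, 1, k + 2).
Set up (k + 3)·f(k+1) − (1)·f(k) − (k + 2) = 0.
deg f ≤ 0 (via 1,0,1).
Solve for f: f(k) = 1 (degree 0 ≤ 0).
Certificate R = B(k−1)f/C = 1/(k + 2) gives s_k = factorial(k + 2).
Verify: (k + 2)*factorial(k + 2) matches t_k.

s_k = factorial(k + 2)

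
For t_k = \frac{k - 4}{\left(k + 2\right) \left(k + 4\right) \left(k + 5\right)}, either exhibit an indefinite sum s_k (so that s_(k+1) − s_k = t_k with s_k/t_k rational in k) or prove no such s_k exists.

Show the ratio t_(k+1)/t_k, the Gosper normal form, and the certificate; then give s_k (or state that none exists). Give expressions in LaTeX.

t_(k+1)/t_k = (k - 3)*(k + 2)*(k + 4)/((k - 4)*(k + 3)*(k + 6)).
Gosper form: A/B · C(k+1)/C(k) with A=k + 2, B=k + 6, C=k**2 - k - 12.
Solve (k + 2)·f(k+1) − (k + 5)·f(k) = k**2 - k - 12.
d = 3 from the (1,1,2) case.
Solving with deg f ≤ 3: f(k) = -k*(k**2 + 21*k + 50)/12.
So s_k = (B(k−1)f/C)·t_k = (-k*(k + 5)*(k**2 + 21*k + 50)/(12*(k - 4)*(k + 3)))·t_k = k*(-k**2 - 21*k - 50)/(12*(k**3 + 9*k**2 + 26*k + 24)).
Δs = (k - 4)/(k**3 + 11*k**2 + 38*k + 40), as required.

s_k = \frac{k \left(- k^{2} - 21 k - 50\right)}{12 \left(k^{3} + 9 k^{2} + 26 k + 24\right)}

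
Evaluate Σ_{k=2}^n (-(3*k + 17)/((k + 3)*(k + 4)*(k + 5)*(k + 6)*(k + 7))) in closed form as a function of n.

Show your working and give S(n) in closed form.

S(n) = (-n**3 - 16*n**2 - 83*n + 100)/(240*(n**3 + 16*n**2 + 83*n + 140))

The ratio is (k + 3)*(3*k + 20)/((k + 8)*(3*k + 17)).
A = k + 3, B = k + 8, C = k + 17/3.
f must satisfy (k + 3)·f(k+1) − (k + 7)·f(k) = k + 17/3.
Degrees (1,1,1) ⇒ d ≤ 4.
Solving with deg f ≤ 4: f(k) = k*(k + 5)*(k**2 + 13*k + 54)/216.
R(k) = B(k−1)·f(k)/C(k) = k*(k + 5)*(k + 7)*(k**2 + 13*k + 54)/(72*(3*k + 17)); s_k = R·t_k = k*(-k**2 - 13*k - 54)/(72*(k**3 + 13*k**2 + 54*k + 72)).
Verify: (-3*k - 17)/(k**5 + 25*k**4 + 245*k**3 + 1175*k**2 + 2754*k + 2520) matches t_k.
s_(n+1) = (-n**3 - 16*n**2 - 83*n - 68)/(72*(n**3 + 16*n**2 + 83*n + 140)) and s_(2) = -7/720, so S(n) = (-n**3 - 16*n**2 - 83*n + 100)/(240*(n**3 + 16*n**2 + 83*n + 140)).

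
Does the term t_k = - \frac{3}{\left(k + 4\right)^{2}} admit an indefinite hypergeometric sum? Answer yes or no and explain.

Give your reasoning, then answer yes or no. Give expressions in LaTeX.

No — key equation has no polynomial f.

The ratio is (k + 4)**2/(k + 5)**2.
A = k**2 + 8*k + 16, B = k**2 + 10*k + 25, C = 1.
f must satisfy (k**2 + 8*k + 16)·f(k+1) − (k**2 + 8*k + 16)·f(k) = 1.
d = 0 from the (2,2,0) case.
Put f(k) = c0: A·f(k+1) − B(k−1)·f(k) − C = -1; need -1 = 0 — inconsistent ⇒ no f, not summable.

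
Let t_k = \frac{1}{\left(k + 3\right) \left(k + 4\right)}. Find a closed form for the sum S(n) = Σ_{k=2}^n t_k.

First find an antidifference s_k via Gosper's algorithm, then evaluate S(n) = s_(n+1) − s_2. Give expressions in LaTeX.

S(n) = \frac{n - 1}{5 \left(n + 4\right)}

r(k) = (k + 3)/(k + 5) after simplifying.
Normal form (A,B,C) = (k + 3, k + 5, 1).
Key eq: (k + 3)·f(k+1) = (k + 4)·f(k) + (1).
deg f ≤ 1 (via 1,1,0).
Solving with deg f ≤ 1: f(k) = k/3.
Then R = B(k−1)f/C = k*(k + 4)/3, so s_k = R(k)·t_k = k/(3*(k + 3)).
Δs = 1/(k**2 + 7*k + 12), as required.
s_(n+1) = (n + 1)/(3*(n + 4)) and s_(2) = 2/15, so S(n) = (n - 1)/(5*(n + 4)).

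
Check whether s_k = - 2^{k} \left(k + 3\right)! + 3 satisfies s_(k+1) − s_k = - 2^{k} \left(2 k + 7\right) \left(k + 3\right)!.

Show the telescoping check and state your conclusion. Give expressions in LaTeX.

Valid: the claim telescopes to t_k.

s_(k+1) = -2**(k + 1)*factorial(k + 4) + 3
s_(k+1) − s_k = -2**k*(2*k + 7)*factorial(k + 3)
(s_(k+1) − s_k) − t_k = 0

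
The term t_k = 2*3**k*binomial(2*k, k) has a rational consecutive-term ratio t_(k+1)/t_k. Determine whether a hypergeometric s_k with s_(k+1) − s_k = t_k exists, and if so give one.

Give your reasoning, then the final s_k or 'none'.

t_(k+1)/t_k = 6*(2*k + 1)/(k + 1).
So A=12*k + 6 and B=k + 1, with C=1.
Key eq: (12*k + 6)·f(k+1) = (k)·f(k) + (1).
Degrees (1,1,0) ⇒ d ≤ -1.
Negative degree bound (-1): no f exists, t_k not Gosper-summable.

no hypergeometric antidifference exists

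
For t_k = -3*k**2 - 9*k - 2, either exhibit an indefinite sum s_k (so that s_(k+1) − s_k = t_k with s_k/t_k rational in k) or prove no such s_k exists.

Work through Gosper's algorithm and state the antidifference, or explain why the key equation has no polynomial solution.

r(k) = (3*k**2 + 15*k + 14)/(3*k**2 + 9*k + 2) after simplifying.
Take A(k)=1, B(k)=1, C(k)=k**2 + 3*k + 2/3.
Solve (1)·f(k+1) − (1)·f(k) = k**2 + 3*k + 2/3.
d = 3 from the (0,0,2) case.
A polynomial solution: f(k) = k*(k**2 + 3*k - 2)/3.
Get s_k = R·t_k = k*(-k**2 - 3*k + 2) with R(k) = B(k−1)f(k)/C(k) = k*(k**2 + 3*k - 2)/(3*k**2 + 9*k + 2).
Check: Δs_k = -3*k**2 - 9*k - 2. ✓

s_k = k*(-k**2 - 3*k + 2)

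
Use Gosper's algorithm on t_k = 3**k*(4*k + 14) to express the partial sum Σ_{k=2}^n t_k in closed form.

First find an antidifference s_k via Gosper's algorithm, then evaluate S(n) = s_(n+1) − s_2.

Ratio r(k) = 3*(2*k + 9)/(2*k + 7).
A = 3, B = 1, C = k + 7/2.
Set up (3)·f(k+1) − (1)·f(k) − (k + 7/2) = 0.
Bound: deg f ≤ 1.
A polynomial solution: f(k) = (k + 2)/2.
Then R = B(k−1)f/C = (k + 2)/(2*k + 7), so s_k = R(k)·t_k = 2*3**k*(k + 2).
Verify: 3**k*(4*k + 14) matches t_k.
s_(n+1) = 6*3**n*(n + 3) and s_(2) = 72, so S(n) = 6*3**n*n + 18*3**n - 72.

S(n) = 6*3**n*n + 18*3**n - 72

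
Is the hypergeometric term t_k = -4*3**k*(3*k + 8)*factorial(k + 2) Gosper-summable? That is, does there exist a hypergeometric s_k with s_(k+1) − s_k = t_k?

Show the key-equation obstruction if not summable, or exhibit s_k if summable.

Ratio r(k) = 3*(k + 3)*(3*k + 11)/(3*k + 8).
A = 3*k + 9, B = 1, C = k + 8/3.
Set up (3*k + 9)·f(k+1) − (1)·f(k) − (k + 8/3) = 0.
deg f ≤ 0 (via 1,0,1).
Solve for f: f(k) = 1/3 (degree 0 ≤ 0).
Then R = B(k−1)f/C = 1/(3*k + 8), so s_k = R(k)·t_k = -4*3**k*factorial(k + 2).
s_(k+1) − s_k = -4*3**k*(3*k + 8)*factorial(k + 2) = t_k.

Yes. s_k = -4*3**k*factorial(k + 2).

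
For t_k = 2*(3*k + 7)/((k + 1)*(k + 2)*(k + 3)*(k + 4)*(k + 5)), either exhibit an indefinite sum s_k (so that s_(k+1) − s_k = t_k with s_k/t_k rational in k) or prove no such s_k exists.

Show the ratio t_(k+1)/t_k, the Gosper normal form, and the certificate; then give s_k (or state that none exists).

The ratio is (k + 1)*(3*k + 10)/((k + 6)*(3*k + 7)).
Normal form (A,B,C) = (k + 1, k + 6, k + 7/3).
Set up (k + 1)·f(k+1) − (k + 5)·f(k) − (k + 7/3) = 0.
Bound: deg f ≤ 4.
Coefficient equations give f(k) = k*(k + 2)*(k**2 + 8*k + 19)/36.
Get s_k = R·t_k = k*(k**2 + 8*k + 19)/(6*(k**3 + 8*k**2 + 19*k + 12)) with R(k) = B(k−1)f(k)/C(k) = k*(k + 2)*(k + 5)*(k**2 + 8*k + 19)/(12*(3*k + 7)).
Verify: 2*(3*k + 7)/(k**5 + 15*k**4 + 85*k**3 + 225*k**2 + 274*k + 120) matches t_k.

s_k = k*(k**2 + 8*k + 19)/(6*(k**3 + 8*k**2 + 19*k + 12))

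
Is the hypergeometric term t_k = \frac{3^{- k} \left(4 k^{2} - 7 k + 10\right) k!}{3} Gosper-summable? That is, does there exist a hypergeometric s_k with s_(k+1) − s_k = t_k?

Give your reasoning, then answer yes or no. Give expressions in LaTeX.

Yes. s_k = 3^{- k} \left(4 k - 3\right) k!.

Step 1: r(k) = (k + 1)*(-7*k + 4*(k + 1)**2 + 3)/(3*(4*k**2 - 7*k + 10)).
Gosper form: A/B · C(k+1)/C(k) with A=k/3 + 1/3, B=1, C=k**2 - 7*k/4 + 5/2.
f must satisfy (k/3 + 1/3)·f(k+1) − (1)·f(k) = k**2 - 7*k/4 + 5/2.
d = 1 from the (1,0,2) case.
Solve for f: f(k) = 3*(4*k - 3)/4 (degree 1 ≤ 1).
So s_k = (B(k−1)f/C)·t_k = (3*(4*k - 3)/(4*k**2 - 7*k + 10))·t_k = (4*k - 3)*factorial(k)/3**k.
Check: Δs_k = (4*k**2 - 7*k + 10)*factorial(k)/(3*3**k). ✓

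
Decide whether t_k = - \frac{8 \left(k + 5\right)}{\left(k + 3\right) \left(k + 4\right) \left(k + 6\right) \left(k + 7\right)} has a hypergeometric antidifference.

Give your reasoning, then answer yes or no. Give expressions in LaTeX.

Yes. s_k = \frac{2 k \left(- k - 9\right)}{9 \left(k^{2} + 9 k + 18\right)}.

t_(k+1)/t_k = (k + 3)*(k + 6)**2/((k + 5)**2*(k + 8)).
A = k + 3, B = k + 8, C = k**2 + 10*k + 25.
Need (k + 3)·f(k+1) − (k + 7)·f(k) = k**2 + 10*k + 25.
From deg A=1, deg B=1, deg C=2: d=4.
Solve for f: f(k) = k*(k + 4)*(k + 5)*(k + 9)/36 (degree 4 ≤ 4).
Certificate R = B(k−1)f/C = k*(k + 4)*(k + 7)*(k + 9)/(36*(k + 5)) gives s_k = 2*k*(-k - 9)/(9*(k**2 + 9*k + 18)).
Δs = 8*(-k - 5)/(k**4 + 20*k**3 + 145*k**2 + 450*k + 504), as required.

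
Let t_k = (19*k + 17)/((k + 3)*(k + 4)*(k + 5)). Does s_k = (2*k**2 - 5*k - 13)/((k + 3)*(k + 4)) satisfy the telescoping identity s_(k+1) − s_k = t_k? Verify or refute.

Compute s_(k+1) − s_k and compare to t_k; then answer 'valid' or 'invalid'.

Valid: the claim telescopes to t_k.

s_(k+1) = (2*k**2 - k - 16)/(k**2 + 9*k + 20)
s_(k+1) − s_k = (19*k + 17)/(k**3 + 12*k**2 + 47*k + 60)
(s_(k+1) − s_k) − t_k = 0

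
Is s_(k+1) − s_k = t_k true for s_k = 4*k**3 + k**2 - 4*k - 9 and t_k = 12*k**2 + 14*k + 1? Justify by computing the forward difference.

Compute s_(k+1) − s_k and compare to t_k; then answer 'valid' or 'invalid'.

s_(k+1) = 4*k**3 + 13*k**2 + 10*k - 8
s_(k+1) − s_k = 12*k**2 + 14*k + 1
(s_(k+1) − s_k) − t_k = 0

valid (s_(k+1) − s_k reduces to t_k)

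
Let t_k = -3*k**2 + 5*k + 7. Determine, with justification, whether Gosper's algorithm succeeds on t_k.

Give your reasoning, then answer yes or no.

Yes. s_k = k*(-k**2 + 4*k + 4).

Step 1: r(k) = (3*k**2 + k - 9)/(3*k**2 - 5*k - 7).
A = 1, B = 1, C = k**2 - 5*k/3 - 7/3.
Solve (1)·f(k+1) − (1)·f(k) = k**2 - 5*k/3 - 7/3.
Degrees (0,0,2) ⇒ d ≤ 3.
Solving with deg f ≤ 3: f(k) = k*(k**2 - 4*k - 4)/3.
R(k) = B(k−1)·f(k)/C(k) = k*(k**2 - 4*k - 4)/(3*k**2 - 5*k - 7); s_k = R·t_k = k*(-k**2 + 4*k + 4).
Δs = -3*k**2 + 5*k + 7, as required.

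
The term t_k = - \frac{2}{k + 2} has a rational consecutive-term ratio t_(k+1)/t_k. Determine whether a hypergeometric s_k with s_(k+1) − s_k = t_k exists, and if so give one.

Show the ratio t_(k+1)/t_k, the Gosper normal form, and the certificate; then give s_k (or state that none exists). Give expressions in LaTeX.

none — t_k is not Gosper-summable

t_(k+1)/t_k = (k + 2)/(k + 3).
Normal form (A,B,C) = (k + 2, k + 3, 1).
Solve (k + 2)·f(k+1) − (k + 2)·f(k) = 1.
deg f ≤ 0 (via 1,1,0).
f = c0 ⇒ A·f(k+1) − B(k−1)·f(k) − C = -1. The system {-1 = 0} is inconsistent; no antidifference.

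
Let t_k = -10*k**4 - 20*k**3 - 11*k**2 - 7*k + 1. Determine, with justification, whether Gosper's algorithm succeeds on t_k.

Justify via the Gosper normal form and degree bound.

t_(k+1)/t_k = (10*k**4 + 60*k**3 + 131*k**2 + 129*k + 47)/(10*k**4 + 20*k**3 + 11*k**2 + 7*k - 1).
A = 1, B = 1, C = k**4 + 2*k**3 + 11*k**2/10 + 7*k/10 - 1/10.
Key eq: (1)·f(k+1) = (1)·f(k) + (k**4 + 2*k**3 + 11*k**2/10 + 7*k/10 - 1/10).
Bound: deg f ≤ 5.
Solve for f: f(k) = k*(2*k**4 - 3*k**2 + 3*k - 3)/10 (degree 5 ≤ 5).
Certificate R = B(k−1)f/C = k*(2*k**4 - 3*k**2 + 3*k - 3)/(10*k**4 + 20*k**3 + 11*k**2 + 7*k - 1) gives s_k = k*(-2*k**4 + 3*k**2 - 3*k + 3).
Verify: -10*k**4 - 20*k**3 - 11*k**2 - 7*k + 1 matches t_k.

Yes. s_k = k*(-2*k**4 + 3*k**2 - 3*k + 3).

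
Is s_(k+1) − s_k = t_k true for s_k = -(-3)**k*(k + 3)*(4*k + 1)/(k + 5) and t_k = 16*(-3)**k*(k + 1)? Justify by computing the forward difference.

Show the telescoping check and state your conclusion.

s_(k+1) = 3*(-3)**k*(k + 4)*(4*k + 5)/(k + 6)
s_(k+1) − s_k = (-3)**k*(16*k**3 + 160*k**2 + 456*k + 318)/(k**2 + 11*k + 30)
(s_(k+1) − s_k) − t_k = (-3)**k*(-32*k**2 - 200*k - 162)/(k**2 + 11*k + 30)

Invalid: residual (-3)**k*(-32*k**2 - 200*k - 162)/(k**2 + 11*k + 30) ≠ 0.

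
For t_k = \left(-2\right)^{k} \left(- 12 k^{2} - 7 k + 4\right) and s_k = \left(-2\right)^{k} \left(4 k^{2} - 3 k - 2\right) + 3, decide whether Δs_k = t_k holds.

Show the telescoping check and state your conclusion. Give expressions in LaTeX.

s_(k+1) = (-2)**(k + 1)*(-3*k + 4*(k + 1)**2 - 5) + 3
s_(k+1) − s_k = (-2)**k*(-12*k**2 - 7*k + 4)
(s_(k+1) − s_k) − t_k = 0

valid (s_(k+1) − s_k reduces to t_k)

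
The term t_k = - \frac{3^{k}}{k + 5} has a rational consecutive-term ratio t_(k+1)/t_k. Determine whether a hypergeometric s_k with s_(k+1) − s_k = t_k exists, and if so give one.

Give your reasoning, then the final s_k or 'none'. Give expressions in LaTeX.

Compute t_(k+1)/t_k: get 3*(k + 5)/(k + 6).
So A=3*k + 15 and B=k + 6, with C=1.
f must satisfy (3*k + 15)·f(k+1) − (k + 5)·f(k) = 1.
Bound: deg f ≤ -1.
deg f ≤ -1 is impossible — no certificate.

no hypergeometric antidifference exists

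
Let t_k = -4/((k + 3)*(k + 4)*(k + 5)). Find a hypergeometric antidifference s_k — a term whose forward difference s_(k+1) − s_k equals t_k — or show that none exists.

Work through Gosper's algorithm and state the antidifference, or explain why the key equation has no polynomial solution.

s_k = k*(-k - 7)/(6*(k + 3)*(k + 4))

Step 1: r(k) = (k + 3)/(k + 6).
Normal form (A,B,C) = (k + 3, k + 6, 1).
Key eq: (k + 3)·f(k+1) = (k + 5)·f(k) + (1).
Bound: deg f ≤ 2.
Match coefficients ⇒ f(k) = k*(k + 7)/24.
Certificate R = B(k−1)f/C = k*(k + 5)*(k + 7)/24 gives s_k = k*(-k - 7)/(6*(k + 3)*(k + 4)).
Check: Δs_k = -4/(k**3 + 12*k**2 + 47*k + 60). ✓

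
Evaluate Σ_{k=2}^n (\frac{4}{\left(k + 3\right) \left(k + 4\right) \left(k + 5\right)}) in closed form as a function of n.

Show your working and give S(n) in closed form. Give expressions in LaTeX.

S(n) = \frac{n^{2} + 9 n - 10}{15 \left(n^{2} + 9 n + 20\right)}

Step 1: r(k) = (k + 3)/(k + 6).
Gosper form: A/B · C(k+1)/C(k) with A=k + 3, B=k + 6, C=1.
Solve (k + 3)·f(k+1) − (k + 5)·f(k) = 1.
From deg A=1, deg B=1, deg C=0: d=2.
A polynomial solution: f(k) = k*(k + 7)/24.
R(k) = B(k−1)·f(k)/C(k) = k*(k + 5)*(k + 7)/24; s_k = R·t_k = k*(k + 7)/(6*(k + 3)*(k + 4)).
s_(k+1) − s_k = 4/(k**3 + 12*k**2 + 47*k + 60) = t_k.
Σ_(k=2)^n t_k = s_(n+1) − s_(2) = ((n**2 + 9*n + 8)/(6*(n**2 + 9*n + 20))) − (1/10), i.e. (n**2 + 9*n - 10)/(15*(n**2 + 9*n + 20)).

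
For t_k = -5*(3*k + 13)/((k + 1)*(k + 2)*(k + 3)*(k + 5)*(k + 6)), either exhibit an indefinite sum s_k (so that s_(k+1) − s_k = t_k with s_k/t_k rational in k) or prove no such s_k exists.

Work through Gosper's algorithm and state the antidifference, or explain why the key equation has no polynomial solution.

s_k = k*(-k**2 - 8*k - 17)/(2*(k**3 + 8*k**2 + 17*k + 10))

r(k) = (k + 1)*(k + 5)*(3*k + 16)/((k + 4)*(k + 7)*(3*k + 13)) after simplifying.
Take A(k)=k + 1, B(k)=k + 7, C(k)=k**2 + 25*k/3 + 52/3.
Solve (k + 1)·f(k+1) − (k + 6)·f(k) = k**2 + 25*k/3 + 52/3.
deg f ≤ 5 (via 1,1,2).
Match coefficients ⇒ f(k) = k*(k + 3)*(k + 4)*(k**2 + 8*k + 17)/30.
Then R = B(k−1)f/C = k*(k + 3)*(k + 6)*(k**2 + 8*k + 17)/(10*(3*k + 13)), so s_k = R(k)·t_k = k*(-k**2 - 8*k - 17)/(2*(k**3 + 8*k**2 + 17*k + 10)).
Check: Δs_k = 5*(-3*k - 13)/(k**5 + 17*k**4 + 107*k**3 + 307*k**2 + 396*k + 180). ✓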